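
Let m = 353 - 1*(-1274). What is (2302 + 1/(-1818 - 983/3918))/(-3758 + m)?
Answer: -16399229996/15181045817 ≈ -1.0802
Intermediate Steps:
m = 1627 (m = 353 + 1274 = 1627)
(2302 + 1/(-1818 - 983/3918))/(-3758 + m) = (2302 + 1/(-1818 - 983/3918))/(-3758 + 1627) = (2302 + 1/(-1818 - 983*1/3918))/(-2131) = (2302 + 1/(-1818 - 983/3918))*(-1/2131) = (2302 + 1/(-7123907/3918))*(-1/2131) = (2302 - 3918/7123907)*(-1/2131) = (16399229996/7123907)*(-1/2131) = -16399229996/15181045817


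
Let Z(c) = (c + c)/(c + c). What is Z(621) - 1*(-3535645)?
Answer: 3535646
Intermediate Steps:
Z(c) = 1 (Z(c) = (2*c)/((2*c)) = (2*c)*(1/(2*c)) = 1)
Z(621) - 1*(-3535645) = 1 - 1*(-3535645) = 1 + 3535645 = 3535646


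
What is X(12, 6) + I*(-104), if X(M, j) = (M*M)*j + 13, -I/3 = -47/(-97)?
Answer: 99733/97 ≈ 1028.2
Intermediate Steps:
I = -141/97 (I = -(-141)/(-97) = -(-141)*(-1)/97 = -3*47/97 = -141/97 ≈ -1.4536)
X(M, j) = 13 + j*M² (X(M, j) = M²*j + 13 = j*M² + 13 = 13 + j*M²)
X(12, 6) + I*(-104) = (13 + 6*12²) - 141/97*(-104) = (13 + 6*144) + 14664/97 = (13 + 864) + 14664/97 = 877 + 14664/97 = 99733/97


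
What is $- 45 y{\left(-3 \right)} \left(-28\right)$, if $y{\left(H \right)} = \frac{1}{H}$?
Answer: $-420$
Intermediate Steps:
$- 45 y{\left(-3 \right)} \left(-28\right) = - \frac{45}{-3} \left(-28\right) = \left(-45\right) \left(- \frac{1}{3}\right) \left(-28\right) = 15 \left(-28\right) = -420$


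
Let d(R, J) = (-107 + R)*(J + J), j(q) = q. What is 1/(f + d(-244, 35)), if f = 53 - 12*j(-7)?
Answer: -1/24433 ≈ -4.0928e-5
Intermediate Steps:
d(R, J) = 2*J*(-107 + R) (d(R, J) = (-107 + R)*(2*J) = 2*J*(-107 + R))
f = 137 (f = 53 - 12*(-7) = 53 + 84 = 137)
1/(f + d(-244, 35)) = 1/(137 + 2*35*(-107 - 244)) = 1/(137 + 2*35*(-351)) = 1/(137 - 24570) = 1/(-24433) = -1/24433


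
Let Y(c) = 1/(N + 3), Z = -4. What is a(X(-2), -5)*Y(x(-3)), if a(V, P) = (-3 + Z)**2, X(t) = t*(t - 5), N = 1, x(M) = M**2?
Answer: 49/4 ≈ 12.250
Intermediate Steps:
X(t) = t*(-5 + t)
Y(c) = 1/4 (Y(c) = 1/(1 + 3) = 1/4)
a(V, P) = 49 (a(V, P) = (-3 - 4)**2 = (-7)**2 = 49)
a(X(-2), -5)*Y(x(-3)) = 49*(1/4) = 49/4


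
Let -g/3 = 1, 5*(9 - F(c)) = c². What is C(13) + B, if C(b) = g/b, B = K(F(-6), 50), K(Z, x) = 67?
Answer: 868/13 ≈ 66.769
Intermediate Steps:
F(c) = 9 - c²/5
g = -3 (g = -3*1 = -3)
B = 67
C(b) = -3/b
C(13) + B = -3/13 + 67 = 868/13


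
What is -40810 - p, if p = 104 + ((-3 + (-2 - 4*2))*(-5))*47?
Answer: -43969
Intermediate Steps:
p = 3159 (p = 104 + ((-3 + (-2 - 8))*(-5))*47 = 104 + ((-3 - 10)*(-5))*47 = 104 - 13*(-5)*47 = 104 + 65*47 = 104 + 3055 = 3159)
-40810 - p = -40810 - 1*3159 = -40810 - 3159 = -43969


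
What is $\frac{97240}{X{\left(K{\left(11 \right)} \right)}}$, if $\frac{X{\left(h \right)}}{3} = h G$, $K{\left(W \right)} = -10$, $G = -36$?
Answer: $\frac{2431}{27} \approx 90.037$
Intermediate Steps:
$X{\left(h \right)} = - 108 h$ ($X{\left(h \right)} = 3 h \left(-36\right) = 3 \left(- 36 h\right) = - 108 h$)
$\frac{97240}{X{\left(K{\left(11 \right)} \right)}} = \frac{97240}{\left(-108\right) \left(-10\right)} = \frac{97240}{1080} = 97240 \cdot \frac{1}{1080} = \frac{2431}{27}$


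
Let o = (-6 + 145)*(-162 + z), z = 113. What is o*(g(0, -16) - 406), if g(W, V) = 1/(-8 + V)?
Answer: 66373195/24 ≈ 2.7655e+6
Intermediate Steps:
o = -6811 (o = (-6 + 145)*(-162 + 113) = 139*(-49) = -6811)
o*(g(0, -16) - 406) = -6811*(1/(-8 - 16) - 406) = -6811*(1/(-24) - 406) = -6811*(-1/24 - 406) = -6811*(-9745/24) = 66373195/24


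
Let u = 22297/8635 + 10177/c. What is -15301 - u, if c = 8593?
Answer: -103238378961/6745505 ≈ -15305.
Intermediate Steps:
u = 25406956/6745505 (u = 22297/8635 + 10177/8593 = 22297*(1/8635) + 10177*(1/8593) = 2027/785 + 10177/8593 = 25406956/6745505 ≈ 3.7665)
-15301 - u = -15301 - 1*25406956/6745505 = -15301 - 25406956/6745505 = -103238378961/6745505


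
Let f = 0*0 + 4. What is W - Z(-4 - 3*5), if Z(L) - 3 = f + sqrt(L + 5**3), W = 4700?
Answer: 4693 - sqrt(106) ≈ 4682.7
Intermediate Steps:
f = 4 (f = 0 + 4 = 4)
Z(L) = 7 + sqrt(125 + L) (Z(L) = 3 + (4 + sqrt(L + 5**3)) = 3 + (4 + sqrt(L + 125)) = 3 + (4 + sqrt(125 + L)) = 7 + sqrt(125 + L))
W - Z(-4 - 3*5) = 4700 - (7 + sqrt(125 + (-4 - 3*5))) = 4700 - (7 + sqrt(125 + (-4 - 15))) = 4700 - (7 + sqrt(125 - 19)) = 4700 - (7 + sqrt(106)) = 4700 + (-7 - sqrt(106)) = 4693 - sqrt(106)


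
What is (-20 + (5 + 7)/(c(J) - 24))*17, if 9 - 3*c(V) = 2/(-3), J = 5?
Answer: -3848/11 ≈ -349.82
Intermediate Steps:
c(V) = 29/9 (c(V) = 3 - 2/(3*(-3)) = 3 - 2*(-1)/(3*3) = 3 - 1/3*(-2/3) = 3 + 2/9 = 29/9)
(-20 + (5 + 7)/(c(J) - 24))*17 = (-20 + (5 + 7)/(29/9 - 24))*17 = (-20 + 12/(-187/9))*17 = (-20 + 12*(-9/187))*17 = (-20 - 108/187)*17 = -3848/187*17 = -3848/11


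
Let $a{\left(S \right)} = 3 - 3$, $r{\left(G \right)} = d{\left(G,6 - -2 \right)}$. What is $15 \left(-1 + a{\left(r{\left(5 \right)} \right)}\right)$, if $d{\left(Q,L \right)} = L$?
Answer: $-15$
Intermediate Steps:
$r{\left(G \right)} = 8$ ($r{\left(G \right)} = 6 - -2 = 6 + 2 = 8$)
$a{\left(S \right)} = 0$ ($a{\left(S \right)} = 3 - 3 = 0$)
$15 \left(-1 + a{\left(r{\left(5 \right)} \right)}\right) = 15 \left(-1 + 0\right) = 15 \left(-1\right) = -15$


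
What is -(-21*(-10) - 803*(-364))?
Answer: -292502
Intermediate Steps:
-(-21*(-10) - 803*(-364)) = -(210 + 292292) = -1*292502 = -292502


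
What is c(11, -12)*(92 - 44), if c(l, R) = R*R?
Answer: 6912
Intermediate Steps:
c(l, R) = R²
c(11, -12)*(92 - 44) = (-12)²*(92 - 44) = 144*48 = 6912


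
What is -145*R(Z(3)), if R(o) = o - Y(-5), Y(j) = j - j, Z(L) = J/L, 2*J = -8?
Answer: 580/3 ≈ 193.33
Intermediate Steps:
J = -4 (J = (½)*(-8) = -4)
Z(L) = -4/L
Y(j) = 0
R(o) = o (R(o) = o - 1*0 = o + 0 = o)
-145*R(Z(3)) = -(-580)/3 = -145*(-4/3) = 580/3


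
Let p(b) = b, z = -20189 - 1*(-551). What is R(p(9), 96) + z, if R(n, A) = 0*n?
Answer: -19638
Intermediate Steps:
z = -19638 (z = -20189 + 551 = -19638)
R(n, A) = 0
R(p(9), 96) + z = 0 - 19638 = -19638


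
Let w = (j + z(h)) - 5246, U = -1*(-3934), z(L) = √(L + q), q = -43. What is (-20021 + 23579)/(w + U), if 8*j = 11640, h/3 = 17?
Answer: 508794/20441 - 7116*√2/20441 ≈ 24.399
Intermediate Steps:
h = 51 (h = 3*17 = 51)
j = 1455 (j = (⅛)*11640 = 1455)
z(L) = √(-43 + L) (z(L) = √(L - 43) = √(-43 + L))
U = 3934
w = -3791 + 2*√2 (w = (1455 + √(-43 + 51)) - 5246 = (1455 + √8) - 5246 = (1455 + 2*√2) - 5246 = -3791 + 2*√2 ≈ -3788.2)
(-20021 + 23579)/(w + U) = (-20021 + 23579)/((-3791 + 2*√2) + 3934) = 3558/(143 + 2*√2)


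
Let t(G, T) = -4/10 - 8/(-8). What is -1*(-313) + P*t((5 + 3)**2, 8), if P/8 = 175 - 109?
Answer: 3149/5 ≈ 629.80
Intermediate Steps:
t(G, T) = 3/5 (t(G, T) = -4*1/10 - 8*(-1/8) = -2/5 + 1 = 3/5)
P = 528 (P = 8*(175 - 109) = 8*66 = 528)
-1*(-313) + P*t((5 + 3)**2, 8) = -1*(-313) + 528*(3/5) = 313 + 1584/5 = 3149/5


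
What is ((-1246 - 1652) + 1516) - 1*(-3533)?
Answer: 2151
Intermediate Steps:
((-1246 - 1652) + 1516) - 1*(-3533) = (-2898 + 1516) + 3533 = -1382 + 3533 = 2151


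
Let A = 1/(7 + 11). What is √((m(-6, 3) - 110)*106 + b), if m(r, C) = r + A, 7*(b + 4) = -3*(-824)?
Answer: I*√5265967/21 ≈ 109.27*I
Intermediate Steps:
A = 1/18 ≈ 0.055556
b = 2444/7 (b = -4 + (-3*(-824))/7 = -4 + (⅐)*2472 = -4 + 2472/7 = 2444/7 ≈ 349.14)
m(r, C) = 1/18 + r (m(r, C) = r + 1/18 = 1/18 + r)
√((m(-6, 3) - 110)*106 + b) = √(((1/18 - 6) - 110)*106 + 2444/7) = √((-107/18 - 110)*106 + 2444/7) = √(-2087/18*106 + 2444/7) = √(-110611/9 + 2444/7) = √(-752281/63) = I*√5265967/21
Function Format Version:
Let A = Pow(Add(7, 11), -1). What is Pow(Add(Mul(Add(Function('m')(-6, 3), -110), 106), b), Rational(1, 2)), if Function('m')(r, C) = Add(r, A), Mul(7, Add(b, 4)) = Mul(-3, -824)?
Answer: Mul(Rational(1, 21), I, Pow(5265967, Rational(1, 2))) ≈ Mul(109.27, I)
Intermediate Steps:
A = Rational(1, 18) (A = Pow(18, -1) = Rational(1, 18) ≈ 0.055556)
b = Rational(2444, 7) (b = Add(-4, Mul(Rational(1, 7), Mul(-3, -824))) = Add(-4, Mul(Rational(1, 7), 2472)) = Add(-4, Rational(2472, 7)) = Rational(2444, 7) ≈ 349.14)
Function('m')(r, C) = Add(Rational(1, 18), r) (Function('m')(r, C) = Add(r, Rational(1, 18)) = Add(Rational(1, 18), r))
Pow(Add(Mul(Add(Function('m')(-6, 3), -110), 106), b), Rational(1, 2)) = Pow(Add(Mul(Add(Add(Rational(1, 18), -6), -110), 106), Rational(2444, 7)), Rational(1, 2)) = Pow(Add(Mul(Add(Rational(-107, 18), -110), 106), Rational(2444, 7)), Rational(1, 2)) = Pow(Add(Mul(Rational(-2087, 18), 106), Rational(2444, 7)), Rational(1, 2)) = Pow(Add(Rational(-110611, 9), Rational(2444, 7)), Rational(1, 2)) = Pow(Rational(-752281, 63), Rational(1, 2)) = Mul(Rational(1, 21), I, Pow(5265967, Rational(1, 2)))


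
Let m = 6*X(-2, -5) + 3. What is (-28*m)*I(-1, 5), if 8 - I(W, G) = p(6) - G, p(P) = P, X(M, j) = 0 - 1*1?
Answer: 588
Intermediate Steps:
X(M, j) = -1 (X(M, j) = 0 - 1 = -1)
m = -3 (m = 6*(-1) + 3 = -6 + 3 = -3)
I(W, G) = 2 + G (I(W, G) = 8 - (6 - G) = 8 + (-6 + G) = 2 + G)
(-28*m)*I(-1, 5) = (-28*(-3))*(2 + 5) = 84*7 = 588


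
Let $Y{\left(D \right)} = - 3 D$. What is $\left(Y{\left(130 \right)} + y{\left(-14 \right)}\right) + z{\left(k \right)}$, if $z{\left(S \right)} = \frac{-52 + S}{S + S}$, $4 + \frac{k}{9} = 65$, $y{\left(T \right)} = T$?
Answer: $- \frac{443095}{1098} \approx -403.55$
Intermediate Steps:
$k = 549$ ($k = -36 + 9 \cdot 65 = -36 + 585 = 549$)
$z{\left(S \right)} = \frac{-52 + S}{2 S}$
$\left(Y{\left(130 \right)} + y{\left(-14 \right)}\right) + z{\left(k \right)} = \left(\left(-3\right) 130 - 14\right) + \frac{-52 + 549}{2 \cdot 549} = \left(-390 - 14\right) + \frac{1}{2} \cdot \frac{1}{549} \cdot 497 = -404 + \frac{497}{1098} = - \frac{443095}{1098}$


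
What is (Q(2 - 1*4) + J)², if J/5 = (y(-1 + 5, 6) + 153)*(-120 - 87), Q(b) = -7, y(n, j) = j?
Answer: 27083943184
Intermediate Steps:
J = -164565 (J = 5*((6 + 153)*(-120 - 87)) = 5*(159*(-207)) = 5*(-32913) = -164565)
(Q(2 - 1*4) + J)² = (-7 - 164565)² = (-164572)² = 27083943184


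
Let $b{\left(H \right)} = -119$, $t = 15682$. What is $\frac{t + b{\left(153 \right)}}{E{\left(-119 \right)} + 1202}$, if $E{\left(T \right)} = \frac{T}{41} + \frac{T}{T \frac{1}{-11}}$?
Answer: $\frac{638083}{48712} \approx 13.099$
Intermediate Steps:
$E{\left(T \right)} = -11 + \frac{T}{41}$ ($E{\left(T \right)} = T \frac{1}{41} + \frac{T}{T \left(- \frac{1}{11}\right)} = \frac{T}{41} + \frac{T}{\left(- \frac{1}{11}\right) T} = \frac{T}{41} + T \left(- \frac{11}{T}\right) = \frac{T}{41} - 11 = -11 + \frac{T}{41}$)
$\frac{t + b{\left(153 \right)}}{E{\left(-119 \right)} + 1202} = \frac{15682 - 119}{\left(-11 + \frac{1}{41} \left(-119\right)\right) + 1202} = \frac{15563}{\left(-11 - \frac{119}{41}\right) + 1202} = \frac{15563}{- \frac{570}{41} + 1202} = \frac{15563}{\frac{48712}{41}} = 15563 \cdot \frac{41}{48712} = \frac{638083}{48712}$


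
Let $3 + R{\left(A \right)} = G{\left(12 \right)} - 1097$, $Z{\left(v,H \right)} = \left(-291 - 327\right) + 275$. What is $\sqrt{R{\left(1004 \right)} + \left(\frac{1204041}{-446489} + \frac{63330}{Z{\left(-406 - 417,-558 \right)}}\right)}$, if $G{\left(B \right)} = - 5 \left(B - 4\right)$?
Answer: $\frac{33 i \sqrt{583398698785091}}{21877961} \approx 36.433 i$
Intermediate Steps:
$G{\left(B \right)} = 20 - 5 B$ ($G{\left(B \right)} = - 5 \left(-4 + B\right) = 20 - 5 B$)
$Z{\left(v,H \right)} = -343$ ($Z{\left(v,H \right)} = -618 + 275 = -343$)
$R{\left(A \right)} = -1140$ ($R{\left(A \right)} = -3 + \left(\left(20 - 60\right) - 1097\right) = -3 - 1137 = -1140$)
$\sqrt{R{\left(1004 \right)} + \left(\frac{1204041}{-446489} + \frac{63330}{Z{\left(-406 - 417,-558 \right)}}\right)} = \sqrt{-1140 + \left(\frac{1204041}{-446489} + \frac{63330}{-343}\right)} = \sqrt{-1140 + \left(1204041 \left(- \frac{1}{446489}\right) + 63330 \left(- \frac{1}{343}\right)\right)} = \sqrt{-1140 - \frac{28689134433}{153145727}} = \sqrt{- \frac{203275263213}{153145727}} = \frac{33 i \sqrt{583398698785091}}{21877961}$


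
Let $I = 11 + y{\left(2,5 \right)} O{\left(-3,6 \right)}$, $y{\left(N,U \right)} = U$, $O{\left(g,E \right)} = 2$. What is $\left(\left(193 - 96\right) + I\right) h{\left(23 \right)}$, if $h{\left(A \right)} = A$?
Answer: $2714$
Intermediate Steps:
$I = 21$ ($I = 11 + 5 \cdot 2 = 11 + 10 = 21$)
$\left(\left(193 - 96\right) + I\right) h{\left(23 \right)} = \left(\left(193 - 96\right) + 21\right) 23 = \left(97 + 21\right) 23 = 118 \cdot 23 = 2714$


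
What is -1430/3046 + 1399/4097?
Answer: -798678/6239731 ≈ -0.12800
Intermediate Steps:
-1430/3046 + 1399/4097 = -1430*1/3046 + 1399*(1/4097) = -715/1523 + 1399/4097 = -798678/6239731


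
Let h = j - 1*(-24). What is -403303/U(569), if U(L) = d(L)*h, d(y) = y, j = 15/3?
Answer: -13907/569 ≈ -24.441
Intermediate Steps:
j = 5 (j = 15*(⅓) = 5)
h = 29 (h = 5 - 1*(-24) = 5 + 24 = 29)
U(L) = 29*L (U(L) = L*29 = 29*L)
-403303/U(569) = -403303/(29*569) = -403303/16501 = -403303*1/16501 = -13907/569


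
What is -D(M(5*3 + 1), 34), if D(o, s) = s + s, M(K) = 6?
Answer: -68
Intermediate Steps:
D(o, s) = 2*s
-D(M(5*3 + 1), 34) = -2*34 = -1*68 = -68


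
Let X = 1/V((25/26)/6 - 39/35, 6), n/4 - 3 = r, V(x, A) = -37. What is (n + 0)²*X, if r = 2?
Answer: -400/37 ≈ -10.811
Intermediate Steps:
n = 20 (n = 12 + 4*2 = 12 + 8 = 20)
X = -1/37 (X = 1/(-37) = -1/37 ≈ -0.027027)
(n + 0)²*X = (20 + 0)²*(-1/37) = 20²*(-1/37) = 400*(-1/37) = -400/37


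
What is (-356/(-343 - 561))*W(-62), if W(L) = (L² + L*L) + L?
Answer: 339357/113 ≈ 3003.2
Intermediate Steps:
W(L) = L + 2*L² (W(L) = (L² + L²) + L = 2*L² + L = L + 2*L²)
(-356/(-343 - 561))*W(-62) = (-356/(-343 - 561))*(-62*(1 + 2*(-62))) = (-356/(-904))*(-62*(1 - 124)) = (-356*(-1/904))*(-62*(-123)) = (89/226)*7626 = 339357/113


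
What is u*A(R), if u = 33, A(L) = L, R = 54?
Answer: 1782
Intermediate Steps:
u*A(R) = 33*54 = 1782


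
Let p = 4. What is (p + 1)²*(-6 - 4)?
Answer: -250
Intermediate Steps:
(p + 1)²*(-6 - 4) = (4 + 1)²*(-6 - 4) = 5²*(-10) = 25*(-10) = -250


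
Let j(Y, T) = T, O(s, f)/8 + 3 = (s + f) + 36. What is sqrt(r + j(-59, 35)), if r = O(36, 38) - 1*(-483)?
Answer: sqrt(1374) ≈ 37.068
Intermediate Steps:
O(s, f) = 264 + 8*f + 8*s (O(s, f) = -24 + 8*((s + f) + 36) = -24 + 8*((f + s) + 36) = -24 + 8*(36 + f + s) = -24 + (288 + 8*f + 8*s) = 264 + 8*f + 8*s)
r = 1339 (r = (264 + 8*38 + 8*36) - 1*(-483) = (264 + 304 + 288) + 483 = 856 + 483 = 1339)
sqrt(r + j(-59, 35)) = sqrt(1339 + 35) = sqrt(1374)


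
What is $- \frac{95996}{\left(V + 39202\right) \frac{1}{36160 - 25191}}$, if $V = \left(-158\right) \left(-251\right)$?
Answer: $- \frac{263245031}{19715} \approx -13353.0$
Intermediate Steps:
$V = 39658$
$- \frac{95996}{\left(V + 39202\right) \frac{1}{36160 - 25191}} = - \frac{95996}{\left(39658 + 39202\right) \frac{1}{36160 - 25191}} = - \frac{95996}{78860 \cdot \frac{1}{10969}} = - \frac{95996}{\frac{78860}{10969}} = \left(-95996\right) \frac{10969}{78860} = - \frac{263245031}{19715}$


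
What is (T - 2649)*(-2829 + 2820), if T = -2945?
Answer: 50346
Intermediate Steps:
(T - 2649)*(-2829 + 2820) = (-2945 - 2649)*(-2829 + 2820) = -5594*(-9) = 50346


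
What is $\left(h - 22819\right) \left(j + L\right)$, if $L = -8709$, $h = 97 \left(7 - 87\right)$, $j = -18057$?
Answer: $818477514$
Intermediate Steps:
$h = -7760$ ($h = 97 \left(-80\right) = -7760$)
$\left(h - 22819\right) \left(j + L\right) = \left(-7760 - 22819\right) \left(-18057 - 8709\right) = \left(-30579\right) \left(-26766\right) = 818477514$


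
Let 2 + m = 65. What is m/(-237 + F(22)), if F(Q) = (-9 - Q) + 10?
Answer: -21/86 ≈ -0.24419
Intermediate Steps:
m = 63 (m = -2 + 65 = 63)
F(Q) = 1 - Q
m/(-237 + F(22)) = 63/(-237 + (1 - 1*22)) = 63/(-237 + (1 - 22)) = 63/(-237 - 21) = 63/(-258) = -1/258*63 = -21/86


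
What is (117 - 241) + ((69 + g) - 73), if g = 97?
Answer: -31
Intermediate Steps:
(117 - 241) + ((69 + g) - 73) = (117 - 241) + ((69 + 97) - 73) = -124 + (166 - 73) = -124 + 93 = -31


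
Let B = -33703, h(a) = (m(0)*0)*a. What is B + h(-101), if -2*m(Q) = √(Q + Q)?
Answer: -33703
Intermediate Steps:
m(Q) = -√2*√Q/2 (m(Q) = -√(Q + Q)/2 = -√2*√Q/2)
h(a) = 0 (h(a) = (-√2*√0/2*0)*a = (-½*√2*0*0)*a = (0*0)*a = 0*a = 0)
B + h(-101) = -33703 + 0 = -33703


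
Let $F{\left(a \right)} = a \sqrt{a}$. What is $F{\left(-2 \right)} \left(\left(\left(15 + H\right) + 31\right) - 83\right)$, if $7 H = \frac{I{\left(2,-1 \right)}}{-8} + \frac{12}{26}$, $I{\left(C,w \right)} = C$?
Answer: $\frac{13457 i \sqrt{2}}{182} \approx 104.57 i$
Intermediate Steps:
$F{\left(a \right)} = a^{\frac{3}{2}}$
$H = \frac{11}{364}$ ($H = \frac{\frac{2}{-8} + \frac{12}{26}}{7} = \frac{2 \left(- \frac{1}{8}\right) + 12 \cdot \frac{1}{26}}{7} = \frac{- \frac{1}{4} + \frac{6}{13}}{7} = \frac{1}{7} \cdot \frac{11}{52} = \frac{11}{364} \approx 0.03022$)
$F{\left(-2 \right)} \left(\left(\left(15 + H\right) + 31\right) - 83\right) = \left(-2\right)^{\frac{3}{2}} \left(\left(\left(15 + \frac{11}{364}\right) + 31\right) - 83\right) = - 2 i \sqrt{2} \left(\left(\frac{5471}{364} + 31\right) - 83\right) = - 2 i \sqrt{2} \left(\frac{16755}{364} - 83\right) = - 2 i \sqrt{2} \left(- \frac{13457}{364}\right) = \frac{13457 i \sqrt{2}}{182}$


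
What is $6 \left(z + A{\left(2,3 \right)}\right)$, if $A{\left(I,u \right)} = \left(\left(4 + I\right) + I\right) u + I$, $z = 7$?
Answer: $198$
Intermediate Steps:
$A{\left(I,u \right)} = I + u \left(4 + 2 I\right)$ ($A{\left(I,u \right)} = \left(4 + 2 I\right) u + I = u \left(4 + 2 I\right) + I = I + u \left(4 + 2 I\right)$)
$6 \left(z + A{\left(2,3 \right)}\right) = 6 \left(7 + \left(2 + 4 \cdot 3 + 2 \cdot 2 \cdot 3\right)\right) = 6 \left(7 + \left(2 + 12 + 12\right)\right) = 6 \left(7 + 26\right) = 6 \cdot 33 = 198$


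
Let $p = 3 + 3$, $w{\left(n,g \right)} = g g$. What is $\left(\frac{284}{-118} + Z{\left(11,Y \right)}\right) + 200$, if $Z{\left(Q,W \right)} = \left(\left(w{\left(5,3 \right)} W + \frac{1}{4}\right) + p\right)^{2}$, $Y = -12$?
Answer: $\frac{9959819}{944} \approx 10551.0$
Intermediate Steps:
$w{\left(n,g \right)} = g^{2}$
$p = 6$
$Z{\left(Q,W \right)} = \left(\frac{25}{4} + 9 W\right)^{2}$ ($Z{\left(Q,W \right)} = \left(\left(3^{2} W + \frac{1}{4}\right) + 6\right)^{2} = \left(\left(9 W + \frac{1}{4}\right) + 6\right)^{2} = \left(\left(\frac{1}{4} + 9 W\right) + 6\right)^{2} = \left(\frac{25}{4} + 9 W\right)^{2}$)
$\left(\frac{284}{-118} + Z{\left(11,Y \right)}\right) + 200 = \left(\frac{284}{-118} + \frac{\left(25 + 36 \left(-12\right)\right)^{2}}{16}\right) + 200 = \left(284 \left(- \frac{1}{118}\right) + \frac{\left(25 - 432\right)^{2}}{16}\right) + 200 = \left(- \frac{142}{59} + \frac{\left(-407\right)^{2}}{16}\right) + 200 = \left(- \frac{142}{59} + \frac{1}{16} \cdot 165649\right) + 200 = \left(- \frac{142}{59} + \frac{165649}{16}\right) + 200 = \frac{9771019}{944} + 200 = \frac{9959819}{944}$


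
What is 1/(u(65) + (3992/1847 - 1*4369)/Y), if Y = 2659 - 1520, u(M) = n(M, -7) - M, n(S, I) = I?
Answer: -2103733/159534327 ≈ -0.013187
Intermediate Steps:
u(M) = -7 - M
Y = 1139
1/(u(65) + (3992/1847 - 1*4369)/Y) = 1/((-7 - 1*65) + (3992/1847 - 1*4369)/1139) = 1/((-7 - 65) + (3992*(1/1847) - 4369)*(1/1139)) = 1/(-72 + (3992/1847 - 4369)*(1/1139)) = 1/(-72 - 8065551/1847*1/1139) = 1/(-72 - 8065551/2103733) = 1/(-159534327/2103733) = -2103733/159534327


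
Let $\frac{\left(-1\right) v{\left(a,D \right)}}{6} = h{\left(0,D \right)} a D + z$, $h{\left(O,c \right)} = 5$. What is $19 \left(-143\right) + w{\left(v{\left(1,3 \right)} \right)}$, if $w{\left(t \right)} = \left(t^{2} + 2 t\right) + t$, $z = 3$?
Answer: $8623$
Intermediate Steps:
$v{\left(a,D \right)} = -18 - 30 D a$ ($v{\left(a,D \right)} = - 6 \left(5 a D + 3\right) = - 6 \left(5 D a + 3\right) = - 6 \left(3 + 5 D a\right) = -18 - 30 D a$)
$w{\left(t \right)} = t^{2} + 3 t$
$19 \left(-143\right) + w{\left(v{\left(1,3 \right)} \right)} = 19 \left(-143\right) + \left(-18 - 90 \cdot 1\right) \left(3 - \left(18 + 90 \cdot 1\right)\right) = -2717 + \left(-18 - 90\right) \left(3 - 108\right) = -2717 - 108 \left(3 - 108\right) = -2717 - -11340 = -2717 + 11340 = 8623$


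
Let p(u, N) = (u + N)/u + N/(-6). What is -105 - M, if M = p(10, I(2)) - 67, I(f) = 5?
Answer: -116/3 ≈ -38.667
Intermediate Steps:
p(u, N) = -N/6 + (N + u)/u (p(u, N) = (N + u)/u + N*(-⅙) = (N + u)/u - N/6 = -N/6 + (N + u)/u)
M = -199/3 (M = (1 - ⅙*5 + 5/10) - 67 = (1 - ⅚ + 5*(⅒)) - 67 = (1 - ⅚ + ½) - 67 = ⅔ - 67 = -199/3 ≈ -66.333)
-105 - M = -105 - 1*(-199/3) = -105 + 199/3 = -116/3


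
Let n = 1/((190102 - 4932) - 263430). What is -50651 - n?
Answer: -3963947259/78260 ≈ -50651.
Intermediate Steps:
n = -1/78260 (n = 1/(185170 - 263430) = 1/(-78260) = -1/78260 ≈ -1.2778e-5)
-50651 - n = -50651 - 1*(-1/78260) = -50651 + 1/78260 = -3963947259/78260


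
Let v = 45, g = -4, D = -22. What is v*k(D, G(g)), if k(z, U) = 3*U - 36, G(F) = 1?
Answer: -1485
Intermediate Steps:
k(z, U) = -36 + 3*U
v*k(D, G(g)) = 45*(-36 + 3*1) = 45*(-36 + 3) = 45*(-33) = -1485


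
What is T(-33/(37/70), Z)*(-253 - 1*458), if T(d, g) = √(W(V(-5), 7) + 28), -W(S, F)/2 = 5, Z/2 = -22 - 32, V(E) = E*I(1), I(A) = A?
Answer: -2133*√2 ≈ -3016.5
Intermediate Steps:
V(E) = E (V(E) = E*1 = E)
Z = -108 (Z = 2*(-22 - 32) = 2*(-54) = -108)
W(S, F) = -10 (W(S, F) = -2*5 = -10)
T(d, g) = 3*√2 (T(d, g) = √(-10 + 28) = √18 = 3*√2)
T(-33/(37/70), Z)*(-253 - 1*458) = (3*√2)*(-253 - 1*458) = (3*√2)*(-253 - 458) = (3*√2)*(-711) = -2133*√2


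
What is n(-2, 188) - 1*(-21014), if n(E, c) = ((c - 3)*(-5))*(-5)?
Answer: 25639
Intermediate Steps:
n(E, c) = -75 + 25*c (n(E, c) = ((-3 + c)*(-5))*(-5) = (15 - 5*c)*(-5) = -75 + 25*c)
n(-2, 188) - 1*(-21014) = (-75 + 25*188) - 1*(-21014) = (-75 + 4700) + 21014 = 4625 + 21014 = 25639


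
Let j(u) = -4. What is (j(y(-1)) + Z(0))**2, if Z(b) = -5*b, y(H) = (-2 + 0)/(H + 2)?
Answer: 16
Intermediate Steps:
y(H) = -2/(2 + H)
(j(y(-1)) + Z(0))**2 = (-4 - 5*0)**2 = (-4 + 0)**2 = (-4)**2 = 16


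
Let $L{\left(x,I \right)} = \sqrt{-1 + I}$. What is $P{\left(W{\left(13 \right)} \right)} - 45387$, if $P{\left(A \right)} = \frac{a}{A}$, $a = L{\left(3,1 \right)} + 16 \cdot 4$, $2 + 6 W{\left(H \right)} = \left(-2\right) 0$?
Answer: $-45579$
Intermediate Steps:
$W{\left(H \right)} = - \frac{1}{3}$ ($W{\left(H \right)} = - \frac{1}{3} + \frac{\left(-2\right) 0}{6} = - \frac{1}{3} + \frac{1}{6} \cdot 0 = - \frac{1}{3} + 0 = - \frac{1}{3}$)
$a = 64$ ($a = \sqrt{-1 + 1} + 16 \cdot 4 = \sqrt{0} + 64 = 0 + 64 = 64$)
$P{\left(A \right)} = \frac{64}{A}$
$P{\left(W{\left(13 \right)} \right)} - 45387 = \frac{64}{- \frac{1}{3}} - 45387 = 64 \left(-3\right) - 45387 = -192 - 45387 = -45579$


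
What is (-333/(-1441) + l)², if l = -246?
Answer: 125424347409/2076481 ≈ 60402.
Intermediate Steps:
(-333/(-1441) + l)² = (-333/(-1441) - 246)² = (-333*(-1/1441) - 246)² = (333/1441 - 246)² = (-354153/1441)² = 125424347409/2076481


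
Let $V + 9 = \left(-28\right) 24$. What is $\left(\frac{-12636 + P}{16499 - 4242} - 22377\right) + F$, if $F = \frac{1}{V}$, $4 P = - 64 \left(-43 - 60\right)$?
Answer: $- \frac{186788694494}{8347017} \approx -22378.0$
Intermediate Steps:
$V = -681$ ($V = -9 - 672 = -681$)
$P = 1648$ ($P = \frac{\left(-64\right) \left(-43 - 60\right)}{4} = \frac{\left(-64\right) \left(-103\right)}{4} = \frac{1}{4} \cdot 6592 = 1648$)
$F = - \frac{1}{681}$ ($F = \frac{1}{-681} = - \frac{1}{681} \approx -0.0014684$)
$\left(\frac{-12636 + P}{16499 - 4242} - 22377\right) + F = \left(\frac{-12636 + 1648}{16499 - 4242} - 22377\right) - \frac{1}{681} = \left(- \frac{10988}{12257} - 22377\right) - \frac{1}{681} = - \frac{274285877}{12257} - \frac{1}{681} = - \frac{186788694494}{8347017}$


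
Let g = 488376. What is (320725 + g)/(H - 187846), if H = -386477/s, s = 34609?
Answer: -28002176509/6501548691 ≈ -4.3070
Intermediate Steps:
H = -386477/34609 ≈ -11.167
(320725 + g)/(H - 187846) = (320725 + 488376)/(-386477/34609 - 187846) = 809101/(-6501548691/34609) = 809101*(-34609/6501548691) = -28002176509/6501548691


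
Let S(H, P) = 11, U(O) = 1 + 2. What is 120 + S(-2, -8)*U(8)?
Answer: 153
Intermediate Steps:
U(O) = 3
120 + S(-2, -8)*U(8) = 120 + 11*3 = 120 + 33 = 153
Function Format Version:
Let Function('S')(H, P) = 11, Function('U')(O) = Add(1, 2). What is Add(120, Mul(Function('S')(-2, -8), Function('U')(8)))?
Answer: 153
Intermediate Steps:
Function('U')(O) = 3
Add(120, Mul(Function('S')(-2, -8), Function('U')(8))) = Add(120, Mul(11, 3)) = Add(120, 33) = 153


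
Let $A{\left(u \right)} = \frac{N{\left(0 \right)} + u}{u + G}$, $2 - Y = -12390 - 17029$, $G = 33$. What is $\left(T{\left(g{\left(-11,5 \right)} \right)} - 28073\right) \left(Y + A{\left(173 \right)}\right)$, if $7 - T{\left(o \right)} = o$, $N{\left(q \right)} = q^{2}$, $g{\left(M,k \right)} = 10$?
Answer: $- \frac{85082900162}{103} \approx -8.2605 \cdot 10^{8}$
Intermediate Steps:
$Y = 29421$ ($Y = 2 - \left(-12390 - 17029\right) = 2 - -29419 = 2 + 29419 = 29421$)
$T{\left(o \right)} = 7 - o$
$A{\left(u \right)} = \frac{u}{33 + u}$ ($A{\left(u \right)} = \frac{0^{2} + u}{u + 33} = \frac{0 + u}{33 + u} = \frac{u}{33 + u}$)
$\left(T{\left(g{\left(-11,5 \right)} \right)} - 28073\right) \left(Y + A{\left(173 \right)}\right) = \left(\left(7 - 10\right) - 28073\right) \left(29421 + \frac{173}{33 + 173}\right) = \left(\left(7 - 10\right) - 28073\right) \left(29421 + \frac{173}{206}\right) = \left(-3 - 28073\right) \left(29421 + 173 \cdot \frac{1}{206}\right) = - 28076 \left(29421 + \frac{173}{206}\right) = \left(-28076\right) \frac{6060899}{206} = - \frac{85082900162}{103}$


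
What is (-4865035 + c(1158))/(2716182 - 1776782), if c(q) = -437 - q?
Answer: -486663/93940 ≈ -5.1806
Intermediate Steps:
(-4865035 + c(1158))/(2716182 - 1776782) = (-4865035 + (-437 - 1*1158))/(2716182 - 1776782) = (-4865035 + (-437 - 1158))/939400 = (-4865035 - 1595)*(1/939400) = -4866630*1/939400 = -486663/93940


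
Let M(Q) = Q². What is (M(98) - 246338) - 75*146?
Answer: -247684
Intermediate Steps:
(M(98) - 246338) - 75*146 = (98² - 246338) - 75*146 = (9604 - 246338) - 10950 = -236734 - 10950 = -247684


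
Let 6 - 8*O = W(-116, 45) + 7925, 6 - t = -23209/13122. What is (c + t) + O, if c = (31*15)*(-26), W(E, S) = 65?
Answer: -171638795/13122 ≈ -13080.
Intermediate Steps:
c = -12090 (c = 465*(-26) = -12090)
t = 101941/13122 (t = 6 - (-23209)/13122 = 6 - 1*(-23209/13122) = 6 + 23209/13122 = 101941/13122 ≈ 7.7687)
O = -998 (O = ¾ - (65 + 7925)/8 = ¾ - ⅛*7990 = ¾ - 3995/4 = -998)
(c + t) + O = (-12090 + 101941/13122) - 998 = -158543039/13122 - 998 = -171638795/13122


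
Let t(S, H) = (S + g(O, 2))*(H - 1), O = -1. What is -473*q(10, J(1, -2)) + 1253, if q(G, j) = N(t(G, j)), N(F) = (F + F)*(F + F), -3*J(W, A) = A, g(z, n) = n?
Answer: -29019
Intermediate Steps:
J(W, A) = -A/3
t(S, H) = (-1 + H)*(2 + S) (t(S, H) = (S + 2)*(H - 1) = (2 + S)*(-1 + H) = (-1 + H)*(2 + S))
N(F) = 4*F**2 (N(F) = (2*F)*(2*F) = 4*F**2)
q(G, j) = 4*(-2 - G + 2*j + G*j)**2 (q(G, j) = 4*(-2 - G + 2*j + j*G)**2 = 4*(-2 - G + 2*j + G*j)**2)
-473*q(10, J(1, -2)) + 1253 = -1892*(-2 - 1*10 + 2*(-1/3*(-2)) + 10*(-1/3*(-2)))**2 + 1253 = -1892*(-2 - 10 + 2*(2/3) + 10*(2/3))**2 + 1253 = -1892*(-2 - 10 + 4/3 + 20/3)**2 + 1253 = -1892*(-4)**2 + 1253 = -1892*16 + 1253 = -473*64 + 1253 = -30272 + 1253 = -29019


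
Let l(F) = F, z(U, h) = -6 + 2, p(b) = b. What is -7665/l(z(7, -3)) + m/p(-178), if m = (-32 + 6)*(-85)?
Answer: 677765/356 ≈ 1903.8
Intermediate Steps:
z(U, h) = -4
m = 2210 (m = -26*(-85) = 2210)
-7665/l(z(7, -3)) + m/p(-178) = -7665/(-4) + 2210/(-178) = -7665*(-1/4) + 2210*(-1/178) = 7665/4 - 1105/89 = 677765/356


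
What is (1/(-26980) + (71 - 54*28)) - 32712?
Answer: -921447941/26980 ≈ -34153.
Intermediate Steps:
(1/(-26980) + (71 - 54*28)) - 32712 = (-1/26980 + (71 - 1512)) - 32712 = (-1/26980 - 1441) - 32712 = -38878181/26980 - 32712 = -921447941/26980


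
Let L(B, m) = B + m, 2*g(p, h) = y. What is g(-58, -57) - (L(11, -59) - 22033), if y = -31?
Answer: 44131/2 ≈ 22066.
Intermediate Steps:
g(p, h) = -31/2 (g(p, h) = (1/2)*(-31) = -31/2)
g(-58, -57) - (L(11, -59) - 22033) = -31/2 - ((11 - 59) - 22033) = -31/2 - (-48 - 22033) = -31/2 - 1*(-22081) = -31/2 + 22081 = 44131/2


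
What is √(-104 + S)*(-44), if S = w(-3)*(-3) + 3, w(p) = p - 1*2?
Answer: -44*I*√86 ≈ -408.04*I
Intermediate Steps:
w(p) = -2 + p (w(p) = p - 2 = -2 + p)
S = 18 (S = (-2 - 3)*(-3) + 3 = -5*(-3) + 3 = 15 + 3 = 18)
√(-104 + S)*(-44) = √(-104 + 18)*(-44) = √(-86)*(-44) = (I*√86)*(-44) = -44*I*√86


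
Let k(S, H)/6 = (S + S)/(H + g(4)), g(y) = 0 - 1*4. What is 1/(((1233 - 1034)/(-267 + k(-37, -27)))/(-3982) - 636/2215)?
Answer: -69088078290/19823815481 ≈ -3.4851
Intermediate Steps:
g(y) = -4 (g(y) = 0 - 4 = -4)
k(S, H) = 12*S/(-4 + H) (k(S, H) = 6*((S + S)/(H - 4)) = 6*((2*S)/(-4 + H)) = 6*(2*S/(-4 + H)) = 12*S/(-4 + H))
1/(((1233 - 1034)/(-267 + k(-37, -27)))/(-3982) - 636/2215) = 1/(((1233 - 1034)/(-267 + 12*(-37)/(-4 - 27)))/(-3982) - 636/2215) = 1/((199/(-267 + 12*(-37)/(-31)))*(-1/3982) - 636*1/2215) = 1/((199/(-267 + 12*(-37)*(-1/31)))*(-1/3982) - 636/2215) = 1/((199/(-267 + 444/31))*(-1/3982) - 636/2215) = 1/((199/(-7833/31))*(-1/3982) - 636/2215) = 1/((199*(-31/7833))*(-1/3982) - 636/2215) = 1/(-6169/7833*(-1/3982) - 636/2215) = 1/(6169/31191006 - 636/2215) = 1/(-19823815481/69088078290) = -69088078290/19823815481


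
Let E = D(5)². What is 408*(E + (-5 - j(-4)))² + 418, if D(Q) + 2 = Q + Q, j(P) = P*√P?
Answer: 1394554 + 385152*I ≈ 1.3946e+6 + 3.8515e+5*I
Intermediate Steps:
j(P) = P^(3/2)
D(Q) = -2 + 2*Q (D(Q) = -2 + (Q + Q) = -2 + 2*Q)
E = 64 (E = (-2 + 2*5)² = (-2 + 10)² = 8² = 64)
408*(E + (-5 - j(-4)))² + 418 = 408*(64 + (-5 - (-4)^(3/2)))² + 418 = 408*(64 + (-5 - (-8)*I))² + 418 = 408*(64 + (-5 + 8*I))² + 418 = 408*(59 + 8*I)² + 418 = 418 + 408*(59 + 8*I)²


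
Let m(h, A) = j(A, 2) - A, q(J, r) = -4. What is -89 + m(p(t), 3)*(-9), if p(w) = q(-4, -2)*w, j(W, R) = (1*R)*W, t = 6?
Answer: -116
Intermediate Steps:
j(W, R) = R*W
p(w) = -4*w
m(h, A) = A (m(h, A) = 2*A - A = A)
-89 + m(p(t), 3)*(-9) = -89 + 3*(-9) = -89 - 27 = -116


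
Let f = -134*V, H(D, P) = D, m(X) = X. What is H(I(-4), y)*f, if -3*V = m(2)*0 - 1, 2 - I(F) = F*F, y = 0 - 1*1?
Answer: 1876/3 ≈ 625.33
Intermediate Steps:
y = -1 (y = 0 - 1 = -1)
I(F) = 2 - F**2 (I(F) = 2 - F*F = 2 - F**2)
V = 1/3 (V = -(2*0 - 1)/3 = -(0 - 1)/3 = -1/3*(-1) = 1/3 ≈ 0.33333)
f = -134/3 (f = -134*1/3 = -134/3 ≈ -44.667)
H(I(-4), y)*f = (2 - 1*(-4)**2)*(-134/3) = (2 - 1*16)*(-134/3) = (2 - 16)*(-134/3) = -14*(-134/3) = 1876/3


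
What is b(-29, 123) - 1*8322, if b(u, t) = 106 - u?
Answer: -8187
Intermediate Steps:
b(-29, 123) - 1*8322 = (106 - 1*(-29)) - 1*8322 = (106 + 29) - 8322 = 135 - 8322 = -8187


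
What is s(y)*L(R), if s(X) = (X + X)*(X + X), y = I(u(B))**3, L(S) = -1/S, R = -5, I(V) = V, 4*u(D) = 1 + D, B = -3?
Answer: 1/80 ≈ 0.012500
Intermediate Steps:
u(D) = 1/4 + D/4 (u(D) = (1 + D)/4 = 1/4 + D/4)
y = -1/8 (y = (1/4 + (1/4)*(-3))**3 = (1/4 - 3/4)**3 = (-1/2)**3 = -1/8 ≈ -0.12500)
s(X) = 4*X**2 (s(X) = (2*X)*(2*X) = 4*X**2)
s(y)*L(R) = (4*(-1/8)**2)*(-1/(-5)) = (4*(1/64))*(-1*(-1/5)) = (1/16)*(1/5) = 1/80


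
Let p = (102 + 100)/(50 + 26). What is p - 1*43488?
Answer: -1652443/38 ≈ -43485.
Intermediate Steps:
p = 101/38 (p = 202/76 = (1/76)*202 = 101/38 ≈ 2.6579)
p - 1*43488 = 101/38 - 1*43488 = 101/38 - 43488 = -1652443/38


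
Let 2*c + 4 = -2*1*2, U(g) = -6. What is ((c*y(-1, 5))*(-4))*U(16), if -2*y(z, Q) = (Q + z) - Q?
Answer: -48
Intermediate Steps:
c = -4 (c = -2 + (-2*1*2)/2 = -2 + (-2*2)/2 = -2 + (½)*(-4) = -2 - 2 = -4)
y(z, Q) = -z/2 (y(z, Q) = -((Q + z) - Q)/2 = -z/2)
((c*y(-1, 5))*(-4))*U(16) = (-(-2)*(-1)*(-4))*(-6) = (-4*½*(-4))*(-6) = -2*(-4)*(-6) = 8*(-6) = -48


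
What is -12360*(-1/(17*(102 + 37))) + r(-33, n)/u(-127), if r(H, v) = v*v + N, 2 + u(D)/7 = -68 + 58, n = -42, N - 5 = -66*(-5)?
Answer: -3921697/198492 ≈ -19.757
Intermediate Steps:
N = 335 (N = 5 - 66*(-5) = 5 + 330 = 335)
u(D) = -84 (u(D) = -14 + 7*(-68 + 58) = -14 + 7*(-10) = -14 - 70 = -84)
r(H, v) = 335 + v**2 (r(H, v) = v*v + 335 = v**2 + 335 = 335 + v**2)
-12360*(-1/(17*(102 + 37))) + r(-33, n)/u(-127) = -12360*(-1/(17*(102 + 37))) + (335 + (-42)**2)/(-84) = -12360/((-17*139)) + (335 + 1764)*(-1/84) = -12360/(-2363) + 2099*(-1/84) = -12360*(-1/2363) - 2099/84 = 12360/2363 - 2099/84 = -3921697/198492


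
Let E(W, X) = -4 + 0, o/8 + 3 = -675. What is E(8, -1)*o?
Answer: 21696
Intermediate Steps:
o = -5424 (o = -24 + 8*(-675) = -24 - 5400 = -5424)
E(W, X) = -4
E(8, -1)*o = -4*(-5424) = 21696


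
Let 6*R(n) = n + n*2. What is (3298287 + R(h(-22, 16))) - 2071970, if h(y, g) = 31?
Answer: 2452665/2 ≈ 1.2263e+6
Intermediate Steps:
R(n) = n/2 (R(n) = (n + n*2)/6 = (n + 2*n)/6 = (3*n)/6 = n/2)
(3298287 + R(h(-22, 16))) - 2071970 = (3298287 + (½)*31) - 2071970 = (3298287 + 31/2) - 2071970 = 6596605/2 - 2071970 = 2452665/2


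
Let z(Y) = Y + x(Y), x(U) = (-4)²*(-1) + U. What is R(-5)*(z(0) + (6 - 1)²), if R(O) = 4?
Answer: 36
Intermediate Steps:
x(U) = -16 + U (x(U) = 16*(-1) + U = -16 + U)
z(Y) = -16 + 2*Y (z(Y) = Y + (-16 + Y) = -16 + 2*Y)
R(-5)*(z(0) + (6 - 1)²) = 4*((-16 + 2*0) + (6 - 1)²) = 4*((-16 + 0) + 5²) = 4*(-16 + 25) = 4*9 = 36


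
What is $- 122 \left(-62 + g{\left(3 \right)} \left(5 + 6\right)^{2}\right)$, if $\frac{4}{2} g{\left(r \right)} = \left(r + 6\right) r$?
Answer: $-191723$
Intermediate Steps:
$g{\left(r \right)} = \frac{r \left(6 + r\right)}{2}$ ($g{\left(r \right)} = \frac{\left(r + 6\right) r}{2} = \frac{\left(6 + r\right) r}{2} = \frac{r \left(6 + r\right)}{2}$)
$- 122 \left(-62 + g{\left(3 \right)} \left(5 + 6\right)^{2}\right) = - 122 \left(-62 + \frac{1}{2} \cdot 3 \left(6 + 3\right) \left(5 + 6\right)^{2}\right) = - 122 \left(-62 + \frac{1}{2} \cdot 3 \cdot 9 \cdot 11^{2}\right) = - 122 \left(-62 + \frac{27}{2} \cdot 121\right) = - 122 \left(-62 + \frac{3267}{2}\right) = \left(-122\right) \frac{3143}{2} = -191723$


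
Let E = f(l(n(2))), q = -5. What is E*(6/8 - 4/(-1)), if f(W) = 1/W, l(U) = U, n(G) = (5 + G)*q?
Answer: -19/140 ≈ -0.13571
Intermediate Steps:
n(G) = -25 - 5*G (n(G) = (5 + G)*(-5) = -25 - 5*G)
E = -1/35 (E = 1/(-25 - 5*2) = 1/(-25 - 10) = 1/(-35) = -1/35 ≈ -0.028571)
E*(6/8 - 4/(-1)) = -(6/8 - 4/(-1))/35 = -(6*(⅛) - 4*(-1))/35 = -(¾ + 4)/35 = -1/35*19/4 = -19/140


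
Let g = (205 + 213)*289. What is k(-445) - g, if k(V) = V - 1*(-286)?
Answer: -120961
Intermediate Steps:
k(V) = 286 + V (k(V) = V + 286 = 286 + V)
g = 120802 (g = 418*289 = 120802)
k(-445) - g = (286 - 445) - 1*120802 = -159 - 120802 = -120961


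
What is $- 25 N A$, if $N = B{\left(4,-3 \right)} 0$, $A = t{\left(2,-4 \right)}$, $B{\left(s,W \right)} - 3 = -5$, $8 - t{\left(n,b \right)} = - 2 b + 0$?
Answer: $0$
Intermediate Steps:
$t{\left(n,b \right)} = 8 + 2 b$ ($t{\left(n,b \right)} = 8 - \left(- 2 b + 0\right) = 8 - - 2 b = 8 + 2 b$)
$B{\left(s,W \right)} = -2$ ($B{\left(s,W \right)} = 3 - 5 = -2$)
$A = 0$ ($A = 8 + 2 \left(-4\right) = 8 - 8 = 0$)
$N = 0$ ($N = \left(-2\right) 0 = 0$)
$- 25 N A = \left(-25\right) 0 \cdot 0 = 0 \cdot 0 = 0$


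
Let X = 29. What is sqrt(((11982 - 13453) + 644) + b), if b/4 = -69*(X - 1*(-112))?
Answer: I*sqrt(39743) ≈ 199.36*I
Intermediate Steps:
b = -38916 (b = 4*(-69*(29 - 1*(-112))) = 4*(-69*(29 + 112)) = 4*(-69*141) = 4*(-9729) = -38916)
sqrt(((11982 - 13453) + 644) + b) = sqrt(((11982 - 13453) + 644) - 38916) = sqrt((-1471 + 644) - 38916) = sqrt(-827 - 38916) = sqrt(-39743) = I*sqrt(39743)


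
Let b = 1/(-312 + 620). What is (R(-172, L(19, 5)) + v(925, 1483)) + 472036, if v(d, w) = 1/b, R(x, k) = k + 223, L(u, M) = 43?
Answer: 472610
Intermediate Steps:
R(x, k) = 223 + k
b = 1/308 ≈ 0.0032468
v(d, w) = 308 (v(d, w) = 1/(1/308) = 308)
(R(-172, L(19, 5)) + v(925, 1483)) + 472036 = ((223 + 43) + 308) + 472036 = (266 + 308) + 472036 = 574 + 472036 = 472610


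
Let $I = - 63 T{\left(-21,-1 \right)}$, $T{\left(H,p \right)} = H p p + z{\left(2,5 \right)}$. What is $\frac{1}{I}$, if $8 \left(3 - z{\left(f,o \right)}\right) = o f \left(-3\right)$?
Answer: $\frac{4}{3591} \approx 0.0011139$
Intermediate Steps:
$z{\left(f,o \right)} = 3 + \frac{3 f o}{8}$ ($z{\left(f,o \right)} = 3 - \frac{o f \left(-3\right)}{8} = 3 - \frac{f o \left(-3\right)}{8} = 3 - \frac{\left(-3\right) f o}{8} = 3 + \frac{3 f o}{8}$)
$T{\left(H,p \right)} = \frac{27}{4} + H p^{2}$ ($T{\left(H,p \right)} = H p p + \left(3 + \frac{3}{8} \cdot 2 \cdot 5\right) = H p^{2} + \left(3 + \frac{15}{4}\right) = H p^{2} + \frac{27}{4} = \frac{27}{4} + H p^{2}$)
$I = \frac{3591}{4}$ ($I = - 63 \left(\frac{27}{4} - 21 \left(-1\right)^{2}\right) = - 63 \left(\frac{27}{4} - 21\right) = - \frac{63 \left(-57\right)}{4} = \left(-1\right) \left(- \frac{3591}{4}\right) = \frac{3591}{4} \approx 897.75$)
$\frac{1}{I} = \frac{1}{\frac{3591}{4}} = \frac{4}{3591}$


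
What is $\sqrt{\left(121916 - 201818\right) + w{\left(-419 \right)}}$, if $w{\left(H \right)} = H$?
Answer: $i \sqrt{80321} \approx 283.41 i$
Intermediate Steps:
$\sqrt{\left(121916 - 201818\right) + w{\left(-419 \right)}} = \sqrt{\left(121916 - 201818\right) - 419} = \sqrt{-79902 - 419} = \sqrt{-80321} = i \sqrt{80321}$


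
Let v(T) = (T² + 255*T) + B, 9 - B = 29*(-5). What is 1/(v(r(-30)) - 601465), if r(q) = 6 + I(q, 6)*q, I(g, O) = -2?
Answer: -1/580125 ≈ -1.7238e-6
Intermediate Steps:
B = 154 (B = 9 - 29*(-5) = 9 - 1*(-145) = 9 + 145 = 154)
r(q) = 6 - 2*q
v(T) = 154 + T² + 255*T (v(T) = (T² + 255*T) + 154 = 154 + T² + 255*T)
1/(v(r(-30)) - 601465) = 1/((154 + (6 - 2*(-30))² + 255*(6 - 2*(-30))) - 601465) = 1/((154 + (6 + 60)² + 255*(6 + 60)) - 601465) = 1/((154 + 66² + 255*66) - 601465) = 1/((154 + 4356 + 16830) - 601465) = 1/(21340 - 601465) = 1/(-580125) = -1/580125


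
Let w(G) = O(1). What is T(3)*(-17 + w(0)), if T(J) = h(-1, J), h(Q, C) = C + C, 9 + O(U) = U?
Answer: -150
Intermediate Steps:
O(U) = -9 + U
w(G) = -8 (w(G) = -9 + 1 = -8)
h(Q, C) = 2*C
T(J) = 2*J
T(3)*(-17 + w(0)) = (2*3)*(-17 - 8) = 6*(-25) = -150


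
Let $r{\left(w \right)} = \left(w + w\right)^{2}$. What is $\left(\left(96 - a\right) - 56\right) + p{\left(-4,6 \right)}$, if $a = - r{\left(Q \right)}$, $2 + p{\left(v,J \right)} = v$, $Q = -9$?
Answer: $358$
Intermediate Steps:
$r{\left(w \right)} = 4 w^{2}$ ($r{\left(w \right)} = \left(2 w\right)^{2} = 4 w^{2}$)
$p{\left(v,J \right)} = -2 + v$
$a = -324$ ($a = - 4 \left(-9\right)^{2} = - 4 \cdot 81 = \left(-1\right) 324 = -324$)
$\left(\left(96 - a\right) - 56\right) + p{\left(-4,6 \right)} = \left(\left(96 - -324\right) - 56\right) - 6 = \left(\left(96 + 324\right) + \left(-143 + 87\right)\right) - 6 = \left(420 - 56\right) - 6 = 364 - 6 = 358$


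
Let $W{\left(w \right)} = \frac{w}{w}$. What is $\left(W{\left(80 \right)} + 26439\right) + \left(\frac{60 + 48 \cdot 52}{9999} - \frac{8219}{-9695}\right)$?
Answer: $\frac{284800958489}{10771145} \approx 26441.0$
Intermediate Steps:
$W{\left(w \right)} = 1$
$\left(W{\left(80 \right)} + 26439\right) + \left(\frac{60 + 48 \cdot 52}{9999} - \frac{8219}{-9695}\right) = \left(1 + 26439\right) + \left(\frac{60 + 48 \cdot 52}{9999} - \frac{8219}{-9695}\right) = 26440 + \left(\left(60 + 2496\right) \frac{1}{9999} - - \frac{8219}{9695}\right) = 26440 + \left(2556 \cdot \frac{1}{9999} + \frac{8219}{9695}\right) = 26440 + \left(\frac{284}{1111} + \frac{8219}{9695}\right) = 26440 + \frac{11884689}{10771145} = \frac{284800958489}{10771145}$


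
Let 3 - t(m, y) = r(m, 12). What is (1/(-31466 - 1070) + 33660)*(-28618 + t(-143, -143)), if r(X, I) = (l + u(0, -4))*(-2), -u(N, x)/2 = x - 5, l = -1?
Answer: -4471545461997/4648 ≈ -9.6204e+8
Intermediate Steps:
u(N, x) = 10 - 2*x (u(N, x) = -2*(x - 5) = -2*(-5 + x) = 10 - 2*x)
r(X, I) = -34 (r(X, I) = (-1 + (10 - 2*(-4)))*(-2) = (-1 + (10 + 8))*(-2) = (-1 + 18)*(-2) = 17*(-2) = -34)
t(m, y) = 37 (t(m, y) = 3 - 1*(-34) = 3 + 34 = 37)
(1/(-31466 - 1070) + 33660)*(-28618 + t(-143, -143)) = (1/(-31466 - 1070) + 33660)*(-28618 + 37) = (1/(-32536) + 33660)*(-28581) = (-1/32536 + 33660)*(-28581) = (1095161759/32536)*(-28581) = -4471545461997/4648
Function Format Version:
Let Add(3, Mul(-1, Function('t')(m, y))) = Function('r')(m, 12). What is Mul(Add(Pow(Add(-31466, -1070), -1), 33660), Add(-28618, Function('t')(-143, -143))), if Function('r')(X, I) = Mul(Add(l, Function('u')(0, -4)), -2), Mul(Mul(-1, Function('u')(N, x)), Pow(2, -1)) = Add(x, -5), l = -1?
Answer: Rational(-4471545461997, 4648) ≈ -9.6204e+8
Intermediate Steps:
Function('u')(N, x) = Add(10, Mul(-2, x)) (Function('u')(N, x) = Mul(-2, Add(x, -5)) = Mul(-2, Add(-5, x)) = Add(10, Mul(-2, x)))
Function('r')(X, I) = -34 (Function('r')(X, I) = Mul(Add(-1, Add(10, Mul(-2, -4))), -2) = Mul(Add(-1, Add(10, 8)), -2) = Mul(Add(-1, 18), -2) = Mul(17, -2) = -34)
Function('t')(m, y) = 37 (Function('t')(m, y) = Add(3, Mul(-1, -34)) = Add(3, 34) = 37)
Mul(Add(Pow(Add(-31466, -1070), -1), 33660), Add(-28618, Function('t')(-143, -143))) = Mul(Add(Pow(Add(-31466, -1070), -1), 33660), Add(-28618, 37)) = Mul(Add(Pow(-32536, -1), 33660), -28581) = Mul(Add(Rational(-1, 32536), 33660), -28581) = Mul(Rational(1095161759, 32536), -28581) = Rational(-4471545461997, 4648)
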